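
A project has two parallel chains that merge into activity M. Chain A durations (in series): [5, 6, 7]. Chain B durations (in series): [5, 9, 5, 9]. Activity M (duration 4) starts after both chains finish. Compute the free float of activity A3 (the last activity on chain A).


ES(A3) = sum of predecessors on chain A = 11
EF(A3) = ES + duration = 11 + 7 = 18
Successor of A3 is M. ES(M) = max(sum(A), sum(B)) = max(18, 28) = 28
Free float = ES(successor) - EF(current) = 28 - 18 = 10

10


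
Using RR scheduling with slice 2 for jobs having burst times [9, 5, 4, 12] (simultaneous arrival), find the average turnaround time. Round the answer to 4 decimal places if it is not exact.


Time quantum = 2
Execution trace:
  J1 runs 2 units, time = 2
  J2 runs 2 units, time = 4
  J3 runs 2 units, time = 6
  J4 runs 2 units, time = 8
  J1 runs 2 units, time = 10
  J2 runs 2 units, time = 12
  J3 runs 2 units, time = 14
  J4 runs 2 units, time = 16
  J1 runs 2 units, time = 18
  J2 runs 1 units, time = 19
  J4 runs 2 units, time = 21
  J1 runs 2 units, time = 23
  J4 runs 2 units, time = 25
  J1 runs 1 units, time = 26
  J4 runs 2 units, time = 28
  J4 runs 2 units, time = 30
Finish times: [26, 19, 14, 30]
Average turnaround = 89/4 = 22.25

22.25


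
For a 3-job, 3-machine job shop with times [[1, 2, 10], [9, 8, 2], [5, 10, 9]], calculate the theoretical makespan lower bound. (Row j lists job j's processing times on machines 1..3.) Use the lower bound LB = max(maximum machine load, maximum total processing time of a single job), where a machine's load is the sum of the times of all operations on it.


Machine loads:
  Machine 1: 1 + 9 + 5 = 15
  Machine 2: 2 + 8 + 10 = 20
  Machine 3: 10 + 2 + 9 = 21
Max machine load = 21
Job totals:
  Job 1: 13
  Job 2: 19
  Job 3: 24
Max job total = 24
Lower bound = max(21, 24) = 24

24


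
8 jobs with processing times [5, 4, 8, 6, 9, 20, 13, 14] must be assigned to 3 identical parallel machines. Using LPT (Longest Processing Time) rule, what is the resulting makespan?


Sort jobs in decreasing order (LPT): [20, 14, 13, 9, 8, 6, 5, 4]
Assign each job to the least loaded machine:
  Machine 1: jobs [20, 6], load = 26
  Machine 2: jobs [14, 8, 5], load = 27
  Machine 3: jobs [13, 9, 4], load = 26
Makespan = max load = 27

27


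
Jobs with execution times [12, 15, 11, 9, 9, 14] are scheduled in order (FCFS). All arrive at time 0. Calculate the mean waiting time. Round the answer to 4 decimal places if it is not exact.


FCFS order (as given): [12, 15, 11, 9, 9, 14]
Waiting times:
  Job 1: wait = 0
  Job 2: wait = 12
  Job 3: wait = 27
  Job 4: wait = 38
  Job 5: wait = 47
  Job 6: wait = 56
Sum of waiting times = 180
Average waiting time = 180/6 = 30.0

30.0


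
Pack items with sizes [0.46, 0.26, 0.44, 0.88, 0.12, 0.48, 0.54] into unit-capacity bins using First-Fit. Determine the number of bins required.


Place items sequentially using First-Fit:
  Item 0.46 -> new Bin 1
  Item 0.26 -> Bin 1 (now 0.72)
  Item 0.44 -> new Bin 2
  Item 0.88 -> new Bin 3
  Item 0.12 -> Bin 1 (now 0.84)
  Item 0.48 -> Bin 2 (now 0.92)
  Item 0.54 -> new Bin 4
Total bins used = 4

4


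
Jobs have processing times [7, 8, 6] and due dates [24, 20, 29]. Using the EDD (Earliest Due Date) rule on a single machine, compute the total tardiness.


Sort by due date (EDD order): [(8, 20), (7, 24), (6, 29)]
Compute completion times and tardiness:
  Job 1: p=8, d=20, C=8, tardiness=max(0,8-20)=0
  Job 2: p=7, d=24, C=15, tardiness=max(0,15-24)=0
  Job 3: p=6, d=29, C=21, tardiness=max(0,21-29)=0
Total tardiness = 0

0


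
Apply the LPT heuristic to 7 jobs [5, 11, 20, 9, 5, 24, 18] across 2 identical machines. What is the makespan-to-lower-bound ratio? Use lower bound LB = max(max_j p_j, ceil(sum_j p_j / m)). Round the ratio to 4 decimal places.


LPT order: [24, 20, 18, 11, 9, 5, 5]
Machine loads after assignment: [44, 48]
LPT makespan = 48
Lower bound = max(max_job, ceil(total/2)) = max(24, 46) = 46
Ratio = 48 / 46 = 1.0435

1.0435


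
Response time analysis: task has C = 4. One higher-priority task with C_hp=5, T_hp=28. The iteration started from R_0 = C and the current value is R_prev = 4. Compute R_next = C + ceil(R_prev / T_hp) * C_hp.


R_next = C + ceil(R_prev / T_hp) * C_hp
ceil(4 / 28) = ceil(0.1429) = 1
Interference = 1 * 5 = 5
R_next = 4 + 5 = 9

9


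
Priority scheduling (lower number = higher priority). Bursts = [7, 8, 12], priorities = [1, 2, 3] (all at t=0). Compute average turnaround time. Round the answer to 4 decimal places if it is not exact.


Sort by priority (ascending = highest first):
Order: [(1, 7), (2, 8), (3, 12)]
Completion times:
  Priority 1, burst=7, C=7
  Priority 2, burst=8, C=15
  Priority 3, burst=12, C=27
Average turnaround = 49/3 = 16.3333

16.3333


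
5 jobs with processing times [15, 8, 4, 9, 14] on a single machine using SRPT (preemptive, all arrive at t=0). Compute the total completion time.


Since all jobs arrive at t=0, SRPT equals SPT ordering.
SPT order: [4, 8, 9, 14, 15]
Completion times:
  Job 1: p=4, C=4
  Job 2: p=8, C=12
  Job 3: p=9, C=21
  Job 4: p=14, C=35
  Job 5: p=15, C=50
Total completion time = 4 + 12 + 21 + 35 + 50 = 122

122


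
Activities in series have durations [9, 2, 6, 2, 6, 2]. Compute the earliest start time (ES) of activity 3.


Activity 3 starts after activities 1 through 2 complete.
Predecessor durations: [9, 2]
ES = 9 + 2 = 11

11


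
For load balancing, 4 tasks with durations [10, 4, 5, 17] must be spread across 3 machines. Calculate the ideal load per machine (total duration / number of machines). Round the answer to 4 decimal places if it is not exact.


Total processing time = 10 + 4 + 5 + 17 = 36
Number of machines = 3
Ideal balanced load = 36 / 3 = 12.0

12.0


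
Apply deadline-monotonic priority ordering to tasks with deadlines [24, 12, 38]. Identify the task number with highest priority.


Sort tasks by relative deadline (ascending):
  Task 2: deadline = 12
  Task 1: deadline = 24
  Task 3: deadline = 38
Priority order (highest first): [2, 1, 3]
Highest priority task = 2

2


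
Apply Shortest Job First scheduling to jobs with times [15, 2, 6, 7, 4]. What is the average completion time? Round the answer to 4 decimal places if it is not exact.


SJF order (ascending): [2, 4, 6, 7, 15]
Completion times:
  Job 1: burst=2, C=2
  Job 2: burst=4, C=6
  Job 3: burst=6, C=12
  Job 4: burst=7, C=19
  Job 5: burst=15, C=34
Average completion = 73/5 = 14.6

14.6


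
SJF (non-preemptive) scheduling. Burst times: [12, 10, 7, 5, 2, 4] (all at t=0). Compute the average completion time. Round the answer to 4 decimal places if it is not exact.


SJF order (ascending): [2, 4, 5, 7, 10, 12]
Completion times:
  Job 1: burst=2, C=2
  Job 2: burst=4, C=6
  Job 3: burst=5, C=11
  Job 4: burst=7, C=18
  Job 5: burst=10, C=28
  Job 6: burst=12, C=40
Average completion = 105/6 = 17.5

17.5


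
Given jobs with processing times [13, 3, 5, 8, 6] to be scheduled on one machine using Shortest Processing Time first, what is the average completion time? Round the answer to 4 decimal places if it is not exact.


Sort jobs by processing time (SPT order): [3, 5, 6, 8, 13]
Compute completion times sequentially:
  Job 1: processing = 3, completes at 3
  Job 2: processing = 5, completes at 8
  Job 3: processing = 6, completes at 14
  Job 4: processing = 8, completes at 22
  Job 5: processing = 13, completes at 35
Sum of completion times = 82
Average completion time = 82/5 = 16.4

16.4


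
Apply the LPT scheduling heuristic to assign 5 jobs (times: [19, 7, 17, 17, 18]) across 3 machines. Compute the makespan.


Sort jobs in decreasing order (LPT): [19, 18, 17, 17, 7]
Assign each job to the least loaded machine:
  Machine 1: jobs [19], load = 19
  Machine 2: jobs [18, 7], load = 25
  Machine 3: jobs [17, 17], load = 34
Makespan = max load = 34

34


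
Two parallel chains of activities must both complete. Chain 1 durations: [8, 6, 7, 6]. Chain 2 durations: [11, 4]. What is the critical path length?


Path A total = 8 + 6 + 7 + 6 = 27
Path B total = 11 + 4 = 15
Critical path = longest path = max(27, 15) = 27

27


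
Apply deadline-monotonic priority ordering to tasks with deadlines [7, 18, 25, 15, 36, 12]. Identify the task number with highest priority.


Sort tasks by relative deadline (ascending):
  Task 1: deadline = 7
  Task 6: deadline = 12
  Task 4: deadline = 15
  Task 2: deadline = 18
  Task 3: deadline = 25
  Task 5: deadline = 36
Priority order (highest first): [1, 6, 4, 2, 3, 5]
Highest priority task = 1

1


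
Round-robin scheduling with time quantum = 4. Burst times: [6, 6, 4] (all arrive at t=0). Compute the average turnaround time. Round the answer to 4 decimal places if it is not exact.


Time quantum = 4
Execution trace:
  J1 runs 4 units, time = 4
  J2 runs 4 units, time = 8
  J3 runs 4 units, time = 12
  J1 runs 2 units, time = 14
  J2 runs 2 units, time = 16
Finish times: [14, 16, 12]
Average turnaround = 42/3 = 14.0

14.0


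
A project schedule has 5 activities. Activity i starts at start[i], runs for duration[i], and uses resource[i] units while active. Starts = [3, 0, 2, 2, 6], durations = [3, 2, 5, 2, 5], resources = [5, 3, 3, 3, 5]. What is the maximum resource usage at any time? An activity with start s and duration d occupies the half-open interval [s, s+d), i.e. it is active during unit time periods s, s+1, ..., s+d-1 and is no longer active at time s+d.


Each activity i is active on [start_i, start_i + duration_i).
Compute total resource usage per time slot:
  t=0: active resources = [3], total = 3
  t=1: active resources = [3], total = 3
  t=2: active resources = [3, 3], total = 6
  t=3: active resources = [5, 3, 3], total = 11
  t=4: active resources = [5, 3], total = 8
  t=5: active resources = [5, 3], total = 8
  t=6: active resources = [3, 5], total = 8
  t=7: active resources = [5], total = 5
  t=8: active resources = [5], total = 5
  t=9: active resources = [5], total = 5
  t=10: active resources = [5], total = 5
Peak resource demand = 11

11


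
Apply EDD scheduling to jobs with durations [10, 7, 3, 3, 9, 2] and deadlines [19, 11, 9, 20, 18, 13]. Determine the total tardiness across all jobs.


Sort by due date (EDD order): [(3, 9), (7, 11), (2, 13), (9, 18), (10, 19), (3, 20)]
Compute completion times and tardiness:
  Job 1: p=3, d=9, C=3, tardiness=max(0,3-9)=0
  Job 2: p=7, d=11, C=10, tardiness=max(0,10-11)=0
  Job 3: p=2, d=13, C=12, tardiness=max(0,12-13)=0
  Job 4: p=9, d=18, C=21, tardiness=max(0,21-18)=3
  Job 5: p=10, d=19, C=31, tardiness=max(0,31-19)=12
  Job 6: p=3, d=20, C=34, tardiness=max(0,34-20)=14
Total tardiness = 29

29


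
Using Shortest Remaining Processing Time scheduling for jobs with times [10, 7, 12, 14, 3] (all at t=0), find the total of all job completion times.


Since all jobs arrive at t=0, SRPT equals SPT ordering.
SPT order: [3, 7, 10, 12, 14]
Completion times:
  Job 1: p=3, C=3
  Job 2: p=7, C=10
  Job 3: p=10, C=20
  Job 4: p=12, C=32
  Job 5: p=14, C=46
Total completion time = 3 + 10 + 20 + 32 + 46 = 111

111


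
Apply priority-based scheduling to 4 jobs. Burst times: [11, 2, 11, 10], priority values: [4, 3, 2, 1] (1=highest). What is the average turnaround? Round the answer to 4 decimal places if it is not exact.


Sort by priority (ascending = highest first):
Order: [(1, 10), (2, 11), (3, 2), (4, 11)]
Completion times:
  Priority 1, burst=10, C=10
  Priority 2, burst=11, C=21
  Priority 3, burst=2, C=23
  Priority 4, burst=11, C=34
Average turnaround = 88/4 = 22.0

22.0


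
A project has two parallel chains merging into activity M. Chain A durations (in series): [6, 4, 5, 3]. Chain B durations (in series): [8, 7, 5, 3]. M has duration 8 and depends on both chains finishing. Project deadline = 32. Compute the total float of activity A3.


Forward pass: ES(A3) = sum of predecessors on chain A = 10
EF = ES + duration = 10 + 5 = 15
Backward pass: LF(M) = deadline = 32; LS(M) = 32 - 8 = 24
LF(A3) = LS(M) - sum(successors on chain A) = 24 - 3 = 21
LS = LF - duration = 21 - 5 = 16
Total float = LS - ES = 16 - 10 = 6

6


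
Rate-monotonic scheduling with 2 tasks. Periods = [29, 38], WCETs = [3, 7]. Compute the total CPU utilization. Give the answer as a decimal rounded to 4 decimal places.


Compute individual utilizations (exact fractions):
  Task 1: C/T = 3/29 (approx. 0.1034)
  Task 2: C/T = 7/38 (approx. 0.1842)
Total utilization U = 3/29 + 7/38 = 317/1102
Rounded to 4 decimal places: U = 0.2877
RM (Liu & Layland) bound for 2 tasks = 0.828427; compare with U = 317/1102 (approx. 0.287659)
U <= bound, so schedulable by RM sufficient condition.

0.2877


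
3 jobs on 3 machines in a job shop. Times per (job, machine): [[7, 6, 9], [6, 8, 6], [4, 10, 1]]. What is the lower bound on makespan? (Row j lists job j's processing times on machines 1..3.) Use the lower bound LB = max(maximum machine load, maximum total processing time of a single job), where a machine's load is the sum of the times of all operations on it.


Machine loads:
  Machine 1: 7 + 6 + 4 = 17
  Machine 2: 6 + 8 + 10 = 24
  Machine 3: 9 + 6 + 1 = 16
Max machine load = 24
Job totals:
  Job 1: 22
  Job 2: 20
  Job 3: 15
Max job total = 22
Lower bound = max(24, 22) = 24

24


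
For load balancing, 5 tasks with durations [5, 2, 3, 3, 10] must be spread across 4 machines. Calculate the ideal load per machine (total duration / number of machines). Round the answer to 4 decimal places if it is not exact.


Total processing time = 5 + 2 + 3 + 3 + 10 = 23
Number of machines = 4
Ideal balanced load = 23 / 4 = 5.75

5.75


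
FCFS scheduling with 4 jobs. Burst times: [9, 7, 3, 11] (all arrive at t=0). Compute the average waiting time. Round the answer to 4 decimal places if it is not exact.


FCFS order (as given): [9, 7, 3, 11]
Waiting times:
  Job 1: wait = 0
  Job 2: wait = 9
  Job 3: wait = 16
  Job 4: wait = 19
Sum of waiting times = 44
Average waiting time = 44/4 = 11.0

11.0


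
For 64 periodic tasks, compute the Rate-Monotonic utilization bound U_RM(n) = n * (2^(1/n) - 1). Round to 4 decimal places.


Compute 2^(1/64) = 1.0108892861
Subtract 1: 1.0108892861 - 1 = 0.0108892861
Multiply by n: 64 * 0.0108892861 = 0.6969143104
Round to 4 dp: 0.6969

0.6969


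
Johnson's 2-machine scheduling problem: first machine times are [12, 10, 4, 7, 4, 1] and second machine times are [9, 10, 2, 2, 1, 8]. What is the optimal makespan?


Apply Johnson's rule:
  Group 1 (a <= b): [(6, 1, 8), (2, 10, 10)]
  Group 2 (a > b): [(1, 12, 9), (3, 4, 2), (4, 7, 2), (5, 4, 1)]
Optimal job order: [6, 2, 1, 3, 4, 5]
Schedule:
  Job 6: M1 done at 1, M2 done at 9
  Job 2: M1 done at 11, M2 done at 21
  Job 1: M1 done at 23, M2 done at 32
  Job 3: M1 done at 27, M2 done at 34
  Job 4: M1 done at 34, M2 done at 36
  Job 5: M1 done at 38, M2 done at 39
Makespan = 39

39


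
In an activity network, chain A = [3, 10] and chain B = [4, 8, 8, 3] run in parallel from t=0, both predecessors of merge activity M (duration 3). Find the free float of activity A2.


ES(A2) = sum of predecessors on chain A = 3
EF(A2) = ES + duration = 3 + 10 = 13
Successor of A2 is M. ES(M) = max(sum(A), sum(B)) = max(13, 23) = 23
Free float = ES(successor) - EF(current) = 23 - 13 = 10

10


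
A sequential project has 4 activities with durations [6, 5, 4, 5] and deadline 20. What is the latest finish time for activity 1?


LF(activity 1) = deadline - sum of successor durations
Successors: activities 2 through 4 with durations [5, 4, 5]
Sum of successor durations = 14
LF = 20 - 14 = 6

6


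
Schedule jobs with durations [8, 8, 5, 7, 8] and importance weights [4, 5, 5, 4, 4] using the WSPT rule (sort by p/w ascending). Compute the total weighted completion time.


Compute p/w ratios and sort ascending (WSPT): [(5, 5), (8, 5), (7, 4), (8, 4), (8, 4)]
Compute weighted completion times:
  Job (p=5,w=5): C=5, w*C=5*5=25
  Job (p=8,w=5): C=13, w*C=5*13=65
  Job (p=7,w=4): C=20, w*C=4*20=80
  Job (p=8,w=4): C=28, w*C=4*28=112
  Job (p=8,w=4): C=36, w*C=4*36=144
Total weighted completion time = 426

426


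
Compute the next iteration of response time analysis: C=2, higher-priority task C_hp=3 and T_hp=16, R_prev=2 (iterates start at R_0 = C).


R_next = C + ceil(R_prev / T_hp) * C_hp
ceil(2 / 16) = ceil(0.125) = 1
Interference = 1 * 3 = 3
R_next = 2 + 3 = 5

5


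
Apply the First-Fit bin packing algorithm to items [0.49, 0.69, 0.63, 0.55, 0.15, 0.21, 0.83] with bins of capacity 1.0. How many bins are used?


Place items sequentially using First-Fit:
  Item 0.49 -> new Bin 1
  Item 0.69 -> new Bin 2
  Item 0.63 -> new Bin 3
  Item 0.55 -> new Bin 4
  Item 0.15 -> Bin 1 (now 0.64)
  Item 0.21 -> Bin 1 (now 0.85)
  Item 0.83 -> new Bin 5
Total bins used = 5

5


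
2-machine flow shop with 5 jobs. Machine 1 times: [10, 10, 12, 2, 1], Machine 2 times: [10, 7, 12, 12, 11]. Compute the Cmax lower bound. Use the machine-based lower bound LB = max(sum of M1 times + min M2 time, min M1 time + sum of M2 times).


LB1 = sum(M1 times) + min(M2 times) = 35 + 7 = 42
LB2 = min(M1 times) + sum(M2 times) = 1 + 52 = 53
Lower bound = max(LB1, LB2) = max(42, 53) = 53

53


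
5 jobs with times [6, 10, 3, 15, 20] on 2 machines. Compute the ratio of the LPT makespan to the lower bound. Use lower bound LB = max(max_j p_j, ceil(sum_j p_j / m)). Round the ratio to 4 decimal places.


LPT order: [20, 15, 10, 6, 3]
Machine loads after assignment: [26, 28]
LPT makespan = 28
Lower bound = max(max_job, ceil(total/2)) = max(20, 27) = 27
Ratio = 28 / 27 = 1.037

1.037


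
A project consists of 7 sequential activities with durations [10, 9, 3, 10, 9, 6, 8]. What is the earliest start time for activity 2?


Activity 2 starts after activities 1 through 1 complete.
Predecessor durations: [10]
ES = 10 = 10

10


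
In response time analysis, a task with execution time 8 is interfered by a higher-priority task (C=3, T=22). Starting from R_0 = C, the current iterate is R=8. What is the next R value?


R_next = C + ceil(R_prev / T_hp) * C_hp
ceil(8 / 22) = ceil(0.3636) = 1
Interference = 1 * 3 = 3
R_next = 8 + 3 = 11

11


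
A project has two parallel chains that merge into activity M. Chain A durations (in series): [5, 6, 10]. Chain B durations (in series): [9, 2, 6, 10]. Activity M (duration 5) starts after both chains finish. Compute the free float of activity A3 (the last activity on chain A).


ES(A3) = sum of predecessors on chain A = 11
EF(A3) = ES + duration = 11 + 10 = 21
Successor of A3 is M. ES(M) = max(sum(A), sum(B)) = max(21, 27) = 27
Free float = ES(successor) - EF(current) = 27 - 21 = 6

6


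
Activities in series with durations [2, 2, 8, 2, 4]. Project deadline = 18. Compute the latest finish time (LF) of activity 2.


LF(activity 2) = deadline - sum of successor durations
Successors: activities 3 through 5 with durations [8, 2, 4]
Sum of successor durations = 14
LF = 18 - 14 = 4

4


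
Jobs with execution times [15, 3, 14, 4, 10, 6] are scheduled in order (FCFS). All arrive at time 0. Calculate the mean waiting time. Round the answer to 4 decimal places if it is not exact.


FCFS order (as given): [15, 3, 14, 4, 10, 6]
Waiting times:
  Job 1: wait = 0
  Job 2: wait = 15
  Job 3: wait = 18
  Job 4: wait = 32
  Job 5: wait = 36
  Job 6: wait = 46
Sum of waiting times = 147
Average waiting time = 147/6 = 24.5

24.5


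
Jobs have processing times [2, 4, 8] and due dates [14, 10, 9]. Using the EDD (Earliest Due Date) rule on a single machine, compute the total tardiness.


Sort by due date (EDD order): [(8, 9), (4, 10), (2, 14)]
Compute completion times and tardiness:
  Job 1: p=8, d=9, C=8, tardiness=max(0,8-9)=0
  Job 2: p=4, d=10, C=12, tardiness=max(0,12-10)=2
  Job 3: p=2, d=14, C=14, tardiness=max(0,14-14)=0
Total tardiness = 2

2


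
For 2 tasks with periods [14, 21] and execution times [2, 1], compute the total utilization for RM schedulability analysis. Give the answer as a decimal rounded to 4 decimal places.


Compute individual utilizations (exact fractions):
  Task 1: C/T = 2/14 = 1/7 (approx. 0.1429)
  Task 2: C/T = 1/21 (approx. 0.0476)
Total utilization U = 1/7 + 1/21 = 4/21
Rounded to 4 decimal places: U = 0.1905
RM (Liu & Layland) bound for 2 tasks = 0.828427; compare with U = 4/21 (approx. 0.190476)
U <= bound, so schedulable by RM sufficient condition.

0.1905


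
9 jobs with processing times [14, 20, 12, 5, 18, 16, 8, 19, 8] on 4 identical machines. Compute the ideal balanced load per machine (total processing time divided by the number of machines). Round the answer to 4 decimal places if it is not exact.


Total processing time = 14 + 20 + 12 + 5 + 18 + 16 + 8 + 19 + 8 = 120
Number of machines = 4
Ideal balanced load = 120 / 4 = 30.0

30.0


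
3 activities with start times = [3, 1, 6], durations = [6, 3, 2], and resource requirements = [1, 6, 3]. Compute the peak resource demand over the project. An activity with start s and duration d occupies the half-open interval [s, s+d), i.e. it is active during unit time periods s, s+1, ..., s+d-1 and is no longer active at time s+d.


Each activity i is active on [start_i, start_i + duration_i).
Compute total resource usage per time slot:
  t=0: active resources = [], total = 0
  t=1: active resources = [6], total = 6
  t=2: active resources = [6], total = 6
  t=3: active resources = [1, 6], total = 7
  t=4: active resources = [1], total = 1
  t=5: active resources = [1], total = 1
  t=6: active resources = [1, 3], total = 4
  t=7: active resources = [1, 3], total = 4
  t=8: active resources = [1], total = 1
Peak resource demand = 7

7


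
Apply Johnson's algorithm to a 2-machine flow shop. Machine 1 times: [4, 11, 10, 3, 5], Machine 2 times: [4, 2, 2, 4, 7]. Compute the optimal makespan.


Apply Johnson's rule:
  Group 1 (a <= b): [(4, 3, 4), (1, 4, 4), (5, 5, 7)]
  Group 2 (a > b): [(2, 11, 2), (3, 10, 2)]
Optimal job order: [4, 1, 5, 2, 3]
Schedule:
  Job 4: M1 done at 3, M2 done at 7
  Job 1: M1 done at 7, M2 done at 11
  Job 5: M1 done at 12, M2 done at 19
  Job 2: M1 done at 23, M2 done at 25
  Job 3: M1 done at 33, M2 done at 35
Makespan = 35

35


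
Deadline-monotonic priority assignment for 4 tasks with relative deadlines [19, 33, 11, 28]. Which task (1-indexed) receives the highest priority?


Sort tasks by relative deadline (ascending):
  Task 3: deadline = 11
  Task 1: deadline = 19
  Task 4: deadline = 28
  Task 2: deadline = 33
Priority order (highest first): [3, 1, 4, 2]
Highest priority task = 3

3


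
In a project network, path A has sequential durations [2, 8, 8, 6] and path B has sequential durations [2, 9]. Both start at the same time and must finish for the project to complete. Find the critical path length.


Path A total = 2 + 8 + 8 + 6 = 24
Path B total = 2 + 9 = 11
Critical path = longest path = max(24, 11) = 24

24


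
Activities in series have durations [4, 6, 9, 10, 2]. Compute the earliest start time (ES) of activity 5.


Activity 5 starts after activities 1 through 4 complete.
Predecessor durations: [4, 6, 9, 10]
ES = 4 + 6 + 9 + 10 = 29

29


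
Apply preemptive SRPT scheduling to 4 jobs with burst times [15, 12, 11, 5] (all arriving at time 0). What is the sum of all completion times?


Since all jobs arrive at t=0, SRPT equals SPT ordering.
SPT order: [5, 11, 12, 15]
Completion times:
  Job 1: p=5, C=5
  Job 2: p=11, C=16
  Job 3: p=12, C=28
  Job 4: p=15, C=43
Total completion time = 5 + 16 + 28 + 43 = 92

92


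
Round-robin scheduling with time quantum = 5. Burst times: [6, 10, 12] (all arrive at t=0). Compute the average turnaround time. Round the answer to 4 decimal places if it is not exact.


Time quantum = 5
Execution trace:
  J1 runs 5 units, time = 5
  J2 runs 5 units, time = 10
  J3 runs 5 units, time = 15
  J1 runs 1 units, time = 16
  J2 runs 5 units, time = 21
  J3 runs 5 units, time = 26
  J3 runs 2 units, time = 28
Finish times: [16, 21, 28]
Average turnaround = 65/3 = 21.6667

21.6667


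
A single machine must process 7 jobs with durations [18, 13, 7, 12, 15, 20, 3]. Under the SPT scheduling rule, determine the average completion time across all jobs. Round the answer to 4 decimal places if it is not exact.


Sort jobs by processing time (SPT order): [3, 7, 12, 13, 15, 18, 20]
Compute completion times sequentially:
  Job 1: processing = 3, completes at 3
  Job 2: processing = 7, completes at 10
  Job 3: processing = 12, completes at 22
  Job 4: processing = 13, completes at 35
  Job 5: processing = 15, completes at 50
  Job 6: processing = 18, completes at 68
  Job 7: processing = 20, completes at 88
Sum of completion times = 276
Average completion time = 276/7 = 39.4286

39.4286


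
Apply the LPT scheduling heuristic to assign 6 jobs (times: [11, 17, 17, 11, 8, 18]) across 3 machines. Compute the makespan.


Sort jobs in decreasing order (LPT): [18, 17, 17, 11, 11, 8]
Assign each job to the least loaded machine:
  Machine 1: jobs [18, 8], load = 26
  Machine 2: jobs [17, 11], load = 28
  Machine 3: jobs [17, 11], load = 28
Makespan = max load = 28

28


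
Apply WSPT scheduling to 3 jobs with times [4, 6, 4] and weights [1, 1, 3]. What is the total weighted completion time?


Compute p/w ratios and sort ascending (WSPT): [(4, 3), (4, 1), (6, 1)]
Compute weighted completion times:
  Job (p=4,w=3): C=4, w*C=3*4=12
  Job (p=4,w=1): C=8, w*C=1*8=8
  Job (p=6,w=1): C=14, w*C=1*14=14
Total weighted completion time = 34

34


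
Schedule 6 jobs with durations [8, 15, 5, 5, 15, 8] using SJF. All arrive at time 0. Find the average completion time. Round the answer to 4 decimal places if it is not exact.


SJF order (ascending): [5, 5, 8, 8, 15, 15]
Completion times:
  Job 1: burst=5, C=5
  Job 2: burst=5, C=10
  Job 3: burst=8, C=18
  Job 4: burst=8, C=26
  Job 5: burst=15, C=41
  Job 6: burst=15, C=56
Average completion = 156/6 = 26.0

26.0


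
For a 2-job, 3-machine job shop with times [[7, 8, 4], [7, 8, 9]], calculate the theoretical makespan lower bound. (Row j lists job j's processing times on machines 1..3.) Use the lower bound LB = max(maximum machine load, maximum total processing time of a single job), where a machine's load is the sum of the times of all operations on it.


Machine loads:
  Machine 1: 7 + 7 = 14
  Machine 2: 8 + 8 = 16
  Machine 3: 4 + 9 = 13
Max machine load = 16
Job totals:
  Job 1: 19
  Job 2: 24
Max job total = 24
Lower bound = max(16, 24) = 24

24


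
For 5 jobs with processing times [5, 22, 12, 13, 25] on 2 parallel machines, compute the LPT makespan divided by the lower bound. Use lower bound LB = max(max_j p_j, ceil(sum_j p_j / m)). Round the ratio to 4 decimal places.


LPT order: [25, 22, 13, 12, 5]
Machine loads after assignment: [37, 40]
LPT makespan = 40
Lower bound = max(max_job, ceil(total/2)) = max(25, 39) = 39
Ratio = 40 / 39 = 1.0256

1.0256


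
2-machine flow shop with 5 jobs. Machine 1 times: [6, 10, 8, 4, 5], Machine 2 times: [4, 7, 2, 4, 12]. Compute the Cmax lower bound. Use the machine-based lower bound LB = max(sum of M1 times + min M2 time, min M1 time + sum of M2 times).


LB1 = sum(M1 times) + min(M2 times) = 33 + 2 = 35
LB2 = min(M1 times) + sum(M2 times) = 4 + 29 = 33
Lower bound = max(LB1, LB2) = max(35, 33) = 35

35


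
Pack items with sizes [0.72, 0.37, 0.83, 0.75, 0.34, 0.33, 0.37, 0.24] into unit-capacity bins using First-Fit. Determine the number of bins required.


Place items sequentially using First-Fit:
  Item 0.72 -> new Bin 1
  Item 0.37 -> new Bin 2
  Item 0.83 -> new Bin 3
  Item 0.75 -> new Bin 4
  Item 0.34 -> Bin 2 (now 0.71)
  Item 0.33 -> new Bin 5
  Item 0.37 -> Bin 5 (now 0.7)
  Item 0.24 -> Bin 1 (now 0.96)
Total bins used = 5

5


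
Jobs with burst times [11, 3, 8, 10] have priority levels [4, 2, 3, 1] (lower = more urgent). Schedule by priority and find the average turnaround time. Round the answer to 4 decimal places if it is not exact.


Sort by priority (ascending = highest first):
Order: [(1, 10), (2, 3), (3, 8), (4, 11)]
Completion times:
  Priority 1, burst=10, C=10
  Priority 2, burst=3, C=13
  Priority 3, burst=8, C=21
  Priority 4, burst=11, C=32
Average turnaround = 76/4 = 19.0

19.0


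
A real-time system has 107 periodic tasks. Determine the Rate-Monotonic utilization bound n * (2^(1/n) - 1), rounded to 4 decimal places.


Compute 2^(1/107) = 1.0064990387
Subtract 1: 1.0064990387 - 1 = 0.0064990387
Multiply by n: 107 * 0.0064990387 = 0.6953971409
Round to 4 dp: 0.6954

0.6954


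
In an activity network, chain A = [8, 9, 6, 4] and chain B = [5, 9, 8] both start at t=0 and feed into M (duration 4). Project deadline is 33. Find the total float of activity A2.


Forward pass: ES(A2) = sum of predecessors on chain A = 8
EF = ES + duration = 8 + 9 = 17
Backward pass: LF(M) = deadline = 33; LS(M) = 33 - 4 = 29
LF(A2) = LS(M) - sum(successors on chain A) = 29 - 10 = 19
LS = LF - duration = 19 - 9 = 10
Total float = LS - ES = 10 - 8 = 2

2


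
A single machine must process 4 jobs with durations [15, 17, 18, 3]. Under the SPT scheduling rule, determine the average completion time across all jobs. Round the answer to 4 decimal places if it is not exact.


Sort jobs by processing time (SPT order): [3, 15, 17, 18]
Compute completion times sequentially:
  Job 1: processing = 3, completes at 3
  Job 2: processing = 15, completes at 18
  Job 3: processing = 17, completes at 35
  Job 4: processing = 18, completes at 53
Sum of completion times = 109
Average completion time = 109/4 = 27.25

27.25


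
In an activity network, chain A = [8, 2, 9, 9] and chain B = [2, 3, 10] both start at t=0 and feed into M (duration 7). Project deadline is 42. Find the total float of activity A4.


Forward pass: ES(A4) = sum of predecessors on chain A = 19
EF = ES + duration = 19 + 9 = 28
Backward pass: LF(M) = deadline = 42; LS(M) = 42 - 7 = 35
LF(A4) = LS(M) - sum(successors on chain A) = 35 - 0 = 35
LS = LF - duration = 35 - 9 = 26
Total float = LS - ES = 26 - 19 = 7

7


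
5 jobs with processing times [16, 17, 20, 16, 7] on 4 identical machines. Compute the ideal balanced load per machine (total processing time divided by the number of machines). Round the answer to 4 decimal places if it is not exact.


Total processing time = 16 + 17 + 20 + 16 + 7 = 76
Number of machines = 4
Ideal balanced load = 76 / 4 = 19.0

19.0


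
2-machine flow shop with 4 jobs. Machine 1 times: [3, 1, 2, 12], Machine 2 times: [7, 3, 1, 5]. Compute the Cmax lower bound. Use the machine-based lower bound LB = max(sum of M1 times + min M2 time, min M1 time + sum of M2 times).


LB1 = sum(M1 times) + min(M2 times) = 18 + 1 = 19
LB2 = min(M1 times) + sum(M2 times) = 1 + 16 = 17
Lower bound = max(LB1, LB2) = max(19, 17) = 19

19


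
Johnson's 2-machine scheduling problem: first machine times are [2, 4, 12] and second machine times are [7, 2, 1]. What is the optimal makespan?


Apply Johnson's rule:
  Group 1 (a <= b): [(1, 2, 7)]
  Group 2 (a > b): [(2, 4, 2), (3, 12, 1)]
Optimal job order: [1, 2, 3]
Schedule:
  Job 1: M1 done at 2, M2 done at 9
  Job 2: M1 done at 6, M2 done at 11
  Job 3: M1 done at 18, M2 done at 19
Makespan = 19

19


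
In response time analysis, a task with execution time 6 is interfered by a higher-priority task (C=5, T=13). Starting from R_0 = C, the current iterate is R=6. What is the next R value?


R_next = C + ceil(R_prev / T_hp) * C_hp
ceil(6 / 13) = ceil(0.4615) = 1
Interference = 1 * 5 = 5
R_next = 6 + 5 = 11

11


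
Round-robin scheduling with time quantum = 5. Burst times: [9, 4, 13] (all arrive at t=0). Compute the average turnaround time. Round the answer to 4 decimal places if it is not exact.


Time quantum = 5
Execution trace:
  J1 runs 5 units, time = 5
  J2 runs 4 units, time = 9
  J3 runs 5 units, time = 14
  J1 runs 4 units, time = 18
  J3 runs 5 units, time = 23
  J3 runs 3 units, time = 26
Finish times: [18, 9, 26]
Average turnaround = 53/3 = 17.6667

17.6667


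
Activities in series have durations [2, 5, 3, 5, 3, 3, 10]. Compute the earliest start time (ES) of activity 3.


Activity 3 starts after activities 1 through 2 complete.
Predecessor durations: [2, 5]
ES = 2 + 5 = 7

7


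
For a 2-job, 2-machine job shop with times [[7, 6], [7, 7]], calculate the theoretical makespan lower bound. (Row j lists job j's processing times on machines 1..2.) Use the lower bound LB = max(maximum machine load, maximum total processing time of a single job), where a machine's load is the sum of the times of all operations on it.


Machine loads:
  Machine 1: 7 + 7 = 14
  Machine 2: 6 + 7 = 13
Max machine load = 14
Job totals:
  Job 1: 13
  Job 2: 14
Max job total = 14
Lower bound = max(14, 14) = 14

14


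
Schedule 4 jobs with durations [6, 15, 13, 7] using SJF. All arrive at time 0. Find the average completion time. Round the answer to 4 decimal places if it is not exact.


SJF order (ascending): [6, 7, 13, 15]
Completion times:
  Job 1: burst=6, C=6
  Job 2: burst=7, C=13
  Job 3: burst=13, C=26
  Job 4: burst=15, C=41
Average completion = 86/4 = 21.5

21.5


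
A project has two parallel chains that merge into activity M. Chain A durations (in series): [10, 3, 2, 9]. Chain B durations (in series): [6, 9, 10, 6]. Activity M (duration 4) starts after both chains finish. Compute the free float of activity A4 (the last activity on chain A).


ES(A4) = sum of predecessors on chain A = 15
EF(A4) = ES + duration = 15 + 9 = 24
Successor of A4 is M. ES(M) = max(sum(A), sum(B)) = max(24, 31) = 31
Free float = ES(successor) - EF(current) = 31 - 24 = 7

7


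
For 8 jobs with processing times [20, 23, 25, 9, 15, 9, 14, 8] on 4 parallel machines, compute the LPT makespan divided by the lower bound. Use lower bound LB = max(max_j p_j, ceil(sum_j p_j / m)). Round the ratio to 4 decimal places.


LPT order: [25, 23, 20, 15, 14, 9, 9, 8]
Machine loads after assignment: [33, 32, 29, 29]
LPT makespan = 33
Lower bound = max(max_job, ceil(total/4)) = max(25, 31) = 31
Ratio = 33 / 31 = 1.0645

1.0645


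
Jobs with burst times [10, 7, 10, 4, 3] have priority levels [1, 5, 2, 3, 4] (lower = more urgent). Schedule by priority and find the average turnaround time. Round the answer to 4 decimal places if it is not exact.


Sort by priority (ascending = highest first):
Order: [(1, 10), (2, 10), (3, 4), (4, 3), (5, 7)]
Completion times:
  Priority 1, burst=10, C=10
  Priority 2, burst=10, C=20
  Priority 3, burst=4, C=24
  Priority 4, burst=3, C=27
  Priority 5, burst=7, C=34
Average turnaround = 115/5 = 23.0

23.0


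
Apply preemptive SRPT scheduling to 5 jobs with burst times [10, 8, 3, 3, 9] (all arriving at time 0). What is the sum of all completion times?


Since all jobs arrive at t=0, SRPT equals SPT ordering.
SPT order: [3, 3, 8, 9, 10]
Completion times:
  Job 1: p=3, C=3
  Job 2: p=3, C=6
  Job 3: p=8, C=14
  Job 4: p=9, C=23
  Job 5: p=10, C=33
Total completion time = 3 + 6 + 14 + 23 + 33 = 79

79


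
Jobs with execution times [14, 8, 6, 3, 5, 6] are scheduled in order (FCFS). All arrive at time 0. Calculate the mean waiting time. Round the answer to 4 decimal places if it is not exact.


FCFS order (as given): [14, 8, 6, 3, 5, 6]
Waiting times:
  Job 1: wait = 0
  Job 2: wait = 14
  Job 3: wait = 22
  Job 4: wait = 28
  Job 5: wait = 31
  Job 6: wait = 36
Sum of waiting times = 131
Average waiting time = 131/6 = 21.8333

21.8333


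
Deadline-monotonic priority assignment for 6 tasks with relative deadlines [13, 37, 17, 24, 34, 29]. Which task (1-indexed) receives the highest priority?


Sort tasks by relative deadline (ascending):
  Task 1: deadline = 13
  Task 3: deadline = 17
  Task 4: deadline = 24
  Task 6: deadline = 29
  Task 5: deadline = 34
  Task 2: deadline = 37
Priority order (highest first): [1, 3, 4, 6, 5, 2]
Highest priority task = 1

1


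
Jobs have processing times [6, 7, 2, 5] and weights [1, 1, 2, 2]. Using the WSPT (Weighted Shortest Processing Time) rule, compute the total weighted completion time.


Compute p/w ratios and sort ascending (WSPT): [(2, 2), (5, 2), (6, 1), (7, 1)]
Compute weighted completion times:
  Job (p=2,w=2): C=2, w*C=2*2=4
  Job (p=5,w=2): C=7, w*C=2*7=14
  Job (p=6,w=1): C=13, w*C=1*13=13
  Job (p=7,w=1): C=20, w*C=1*20=20
Total weighted completion time = 51

51


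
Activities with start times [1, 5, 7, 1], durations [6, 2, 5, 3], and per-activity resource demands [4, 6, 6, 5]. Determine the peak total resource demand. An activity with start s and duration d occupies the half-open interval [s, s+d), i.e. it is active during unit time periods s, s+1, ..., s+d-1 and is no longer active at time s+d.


Each activity i is active on [start_i, start_i + duration_i).
Compute total resource usage per time slot:
  t=0: active resources = [], total = 0
  t=1: active resources = [4, 5], total = 9
  t=2: active resources = [4, 5], total = 9
  t=3: active resources = [4, 5], total = 9
  t=4: active resources = [4], total = 4
  t=5: active resources = [4, 6], total = 10
  t=6: active resources = [4, 6], total = 10
  t=7: active resources = [6], total = 6
  t=8: active resources = [6], total = 6
  t=9: active resources = [6], total = 6
  t=10: active resources = [6], total = 6
  t=11: active resources = [6], total = 6
Peak resource demand = 10

10


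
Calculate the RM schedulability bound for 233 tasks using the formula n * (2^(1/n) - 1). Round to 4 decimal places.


Compute 2^(1/233) = 1.0029793100
Subtract 1: 1.0029793100 - 1 = 0.0029793100
Multiply by n: 233 * 0.0029793100 = 0.6941792300
Round to 4 dp: 0.6942

0.6942


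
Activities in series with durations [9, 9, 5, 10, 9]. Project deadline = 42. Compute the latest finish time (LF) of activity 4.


LF(activity 4) = deadline - sum of successor durations
Successors: activities 5 through 5 with durations [9]
Sum of successor durations = 9
LF = 42 - 9 = 33

33


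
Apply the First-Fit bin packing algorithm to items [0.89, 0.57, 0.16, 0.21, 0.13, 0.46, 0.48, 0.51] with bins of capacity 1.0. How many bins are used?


Place items sequentially using First-Fit:
  Item 0.89 -> new Bin 1
  Item 0.57 -> new Bin 2
  Item 0.16 -> Bin 2 (now 0.73)
  Item 0.21 -> Bin 2 (now 0.94)
  Item 0.13 -> new Bin 3
  Item 0.46 -> Bin 3 (now 0.59)
  Item 0.48 -> new Bin 4
  Item 0.51 -> Bin 4 (now 0.99)
Total bins used = 4

4


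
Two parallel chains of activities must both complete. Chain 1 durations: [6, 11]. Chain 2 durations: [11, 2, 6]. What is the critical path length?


Path A total = 6 + 11 = 17
Path B total = 11 + 2 + 6 = 19
Critical path = longest path = max(17, 19) = 19

19


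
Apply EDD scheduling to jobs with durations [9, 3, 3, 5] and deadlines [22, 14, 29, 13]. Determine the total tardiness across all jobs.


Sort by due date (EDD order): [(5, 13), (3, 14), (9, 22), (3, 29)]
Compute completion times and tardiness:
  Job 1: p=5, d=13, C=5, tardiness=max(0,5-13)=0
  Job 2: p=3, d=14, C=8, tardiness=max(0,8-14)=0
  Job 3: p=9, d=22, C=17, tardiness=max(0,17-22)=0
  Job 4: p=3, d=29, C=20, tardiness=max(0,20-29)=0
Total tardiness = 0

0


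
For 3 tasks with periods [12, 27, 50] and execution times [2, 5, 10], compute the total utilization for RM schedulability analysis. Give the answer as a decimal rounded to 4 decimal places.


Compute individual utilizations (exact fractions):
  Task 1: C/T = 2/12 = 1/6 (approx. 0.1667)
  Task 2: C/T = 5/27 (approx. 0.1852)
  Task 3: C/T = 10/50 = 1/5 (approx. 0.2)
Total utilization U = 1/6 + 5/27 + 1/5 = 149/270
Rounded to 4 decimal places: U = 0.5519
RM (Liu & Layland) bound for 3 tasks = 0.779763; compare with U = 149/270 (approx. 0.551852)
U <= bound, so schedulable by RM sufficient condition.

0.5519


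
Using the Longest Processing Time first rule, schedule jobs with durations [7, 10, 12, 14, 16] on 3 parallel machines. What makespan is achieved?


Sort jobs in decreasing order (LPT): [16, 14, 12, 10, 7]
Assign each job to the least loaded machine:
  Machine 1: jobs [16], load = 16
  Machine 2: jobs [14, 7], load = 21
  Machine 3: jobs [12, 10], load = 22
Makespan = max load = 22

22
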